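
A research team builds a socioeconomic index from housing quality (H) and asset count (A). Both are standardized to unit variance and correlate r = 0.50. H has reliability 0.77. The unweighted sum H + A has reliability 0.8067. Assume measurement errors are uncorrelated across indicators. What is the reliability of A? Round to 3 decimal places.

0.650

Var(H+A) = 2 + 2·0.50 = 3.000.
True-score variance = ρ_H + ρ_A + 2·0.50, so 0.8067 = (0.77 + ρ_A + 1.00) / 3.000.
ρ_A = 0.8067·3.000 − 0.77 − 1.00 = 0.650.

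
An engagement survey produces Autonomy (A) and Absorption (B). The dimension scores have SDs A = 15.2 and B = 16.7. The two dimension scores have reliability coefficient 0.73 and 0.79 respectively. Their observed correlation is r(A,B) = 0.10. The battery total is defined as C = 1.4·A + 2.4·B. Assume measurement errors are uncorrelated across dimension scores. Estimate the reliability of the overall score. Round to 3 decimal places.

0.794

Var(C) = 1.4²·15.2² + 2.4²·16.7² + 2·[3.36·15.2·16.7·0.10] = 2059.24 + 170.58 = 2229.83.
With uncorrelated errors the cross-covariances are all true-score covariance, so they carry over unchanged; only the diagonal terms shrink to ρᵢσᵢ².
True-score variance = [1.4²·15.2²·0.73 + 2.4²·16.7²·0.79] + 170.58 = 1599.63 + 170.58 = 1770.21.
Reliability = 1770.21 / 2229.83 = 0.794.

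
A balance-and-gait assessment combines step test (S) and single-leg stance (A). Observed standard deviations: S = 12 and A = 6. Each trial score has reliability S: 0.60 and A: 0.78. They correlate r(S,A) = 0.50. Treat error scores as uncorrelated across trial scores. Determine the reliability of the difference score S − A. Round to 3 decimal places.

Var(S−A) = 12² + 6² − 2·12·6·0.50 = 180 − 72 = 108.
Because errors are independent across components, Cov(Tᵢ,Tⱼ) = Cov(Xᵢ,Xⱼ); the off-diagonal part of the true-score variance is the same as above.
True-score variance = [12²·0.60 + 6²·0.78] − 72 = 114.48 − 72 = 42.48.
Reliability = 42.48 / 108 = 0.393.

0.393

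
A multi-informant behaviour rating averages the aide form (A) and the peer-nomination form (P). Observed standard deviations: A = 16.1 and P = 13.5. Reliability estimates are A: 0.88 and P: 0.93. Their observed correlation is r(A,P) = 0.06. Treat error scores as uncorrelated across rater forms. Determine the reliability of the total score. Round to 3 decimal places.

Var(A+P) = 16.1² + 13.5² + 2·[16.1·13.5·0.06] = 441.46 + 26.082 = 467.542.
Under uncorrelated errors the observed covariances equal the true-score covariances, so only the own-variance terms attenuate.
True-score variance = [16.1²·0.88 + 13.5²·0.93] + 26.082 = 397.597 + 26.082 = 423.679.
Reliability = 423.679 / 467.542 = 0.906.

0.906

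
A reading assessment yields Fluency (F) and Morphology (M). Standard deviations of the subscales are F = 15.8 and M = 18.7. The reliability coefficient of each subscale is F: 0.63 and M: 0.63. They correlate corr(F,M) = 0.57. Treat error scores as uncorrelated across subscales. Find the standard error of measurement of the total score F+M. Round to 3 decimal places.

14.891

Var(total) = 599.33 + 336.824 = 936.154.
True-score variance = 377.578 + 336.824 = 714.402, so reliability = 0.7631.
Error variance = 936.154 − 714.402 = 221.752; SEM = √221.752 = 14.891.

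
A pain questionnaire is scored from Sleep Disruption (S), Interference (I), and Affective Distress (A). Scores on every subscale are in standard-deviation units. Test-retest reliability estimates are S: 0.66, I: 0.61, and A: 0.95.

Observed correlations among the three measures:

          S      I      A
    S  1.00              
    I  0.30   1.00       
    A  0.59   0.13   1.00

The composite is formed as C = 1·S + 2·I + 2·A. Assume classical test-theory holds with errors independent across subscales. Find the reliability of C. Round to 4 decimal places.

Var(C) = 1 + 2² + 2² + 2·[2·0.30 + 2·0.59 + 4·0.13] = 9 + 4.6 = 13.6.
With uncorrelated errors the cross-covariances are all true-score covariance, so they carry over unchanged; only the diagonal terms shrink to ρᵢσᵢ².
True-score variance = [0.66 + 2²·0.61 + 2²·0.95] + 4.6 = 6.9 + 4.6 = 11.5.
Reliability = 11.5 / 13.6 = 0.8456.

0.8456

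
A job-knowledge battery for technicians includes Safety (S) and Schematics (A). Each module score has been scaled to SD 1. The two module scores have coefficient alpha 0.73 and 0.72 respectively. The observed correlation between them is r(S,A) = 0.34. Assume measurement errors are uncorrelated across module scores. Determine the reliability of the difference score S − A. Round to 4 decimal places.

0.5833

Var(S−A) = 1 + 1 − 2·0.34 = 2 − 0.68 = 1.32.
With uncorrelated errors the cross-covariances are all true-score covariance, so they carry over unchanged; only the diagonal terms shrink to ρᵢσᵢ².
True-score variance = [0.73 + 0.72] − 0.68 = 1.45 − 0.68 = 0.77.
Reliability = 0.77 / 1.32 = 0.5833.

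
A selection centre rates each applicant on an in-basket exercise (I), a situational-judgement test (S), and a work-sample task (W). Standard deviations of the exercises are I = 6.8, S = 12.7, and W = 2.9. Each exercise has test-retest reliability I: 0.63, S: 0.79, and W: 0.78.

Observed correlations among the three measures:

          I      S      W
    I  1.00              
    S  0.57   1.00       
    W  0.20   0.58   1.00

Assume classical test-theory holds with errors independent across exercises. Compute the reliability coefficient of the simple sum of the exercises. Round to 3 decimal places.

0.855

Var(I+S+W) = 6.8² + 12.7² + 2.9² + 2·[6.8·12.7·0.57 + 6.8·2.9·0.20 + 12.7·2.9·0.58] = 215.94 + 149.061 = 365.001.
Under uncorrelated errors the observed covariances equal the true-score covariances, so only the own-variance terms attenuate.
True-score variance = [6.8²·0.63 + 12.7²·0.79 + 2.9²·0.78] + 149.061 = 163.11 + 149.061 = 312.171.
Reliability = 312.171 / 365.001 = 0.855.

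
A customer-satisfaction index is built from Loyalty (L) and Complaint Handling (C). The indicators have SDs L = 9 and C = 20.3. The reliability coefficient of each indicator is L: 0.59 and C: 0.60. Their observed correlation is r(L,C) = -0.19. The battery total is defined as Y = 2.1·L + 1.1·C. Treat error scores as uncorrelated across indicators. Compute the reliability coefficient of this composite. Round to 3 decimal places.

0.503

Var(Y) = 2.1²·9² + 1.1²·20.3² + 2·[2.31·9·20.3·(-0.19)] = 855.839 − 160.374 = 695.465.
Under uncorrelated errors the observed covariances equal the true-score covariances, so only the own-variance terms attenuate.
True-score variance = [2.1²·9²·0.59 + 1.1²·20.3²·0.60] − 160.374 = 509.931 − 160.374 = 349.557.
Reliability = 349.557 / 695.465 = 0.503.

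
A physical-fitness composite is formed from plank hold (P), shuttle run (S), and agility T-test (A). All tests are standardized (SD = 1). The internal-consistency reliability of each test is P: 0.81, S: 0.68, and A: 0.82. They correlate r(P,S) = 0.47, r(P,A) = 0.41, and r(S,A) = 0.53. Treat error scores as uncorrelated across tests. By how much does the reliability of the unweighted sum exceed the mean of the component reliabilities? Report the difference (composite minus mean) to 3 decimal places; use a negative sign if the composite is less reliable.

0.111

Var(sum) = 3 + 2.82 = 5.82; true-score variance = 2.31 + 2.82 = 5.13; composite reliability = 0.8814.
Mean component reliability = 0.7700.
Difference = 0.8814 − 0.7700 = 0.111.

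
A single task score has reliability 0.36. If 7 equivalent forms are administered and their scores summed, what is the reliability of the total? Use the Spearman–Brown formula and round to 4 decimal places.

ρ_k = kρ / (1 + (k−1)ρ) = 7·0.36 / (1 + 6·0.36) = 2.520 / 3.160 = 0.7975.

0.7975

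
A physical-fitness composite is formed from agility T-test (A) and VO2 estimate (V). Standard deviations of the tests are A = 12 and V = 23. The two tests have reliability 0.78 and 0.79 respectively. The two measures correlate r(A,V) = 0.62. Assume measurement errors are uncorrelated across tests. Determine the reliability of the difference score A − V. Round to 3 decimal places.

Var(A−V) = 12² + 23² − 2·12·23·0.62 = 673 − 342.24 = 330.76.
Because errors are independent across components, Cov(Tᵢ,Tⱼ) = Cov(Xᵢ,Xⱼ); the off-diagonal part of the true-score variance is the same as above.
True-score variance = [12²·0.78 + 23²·0.79] − 342.24 = 530.23 − 342.24 = 187.99.
Reliability = 187.99 / 330.76 = 0.568.

0.568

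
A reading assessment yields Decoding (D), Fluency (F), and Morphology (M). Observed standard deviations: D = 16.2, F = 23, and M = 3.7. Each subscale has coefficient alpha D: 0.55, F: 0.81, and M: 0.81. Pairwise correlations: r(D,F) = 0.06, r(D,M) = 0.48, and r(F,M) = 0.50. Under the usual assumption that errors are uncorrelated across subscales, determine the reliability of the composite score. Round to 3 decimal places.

Var(D+F+M) = 16.2² + 23² + 3.7² + 2·[16.2·23·0.06 + 16.2·3.7·0.48 + 23·3.7·0.50] = 805.13 + 187.354 = 992.484.
Because errors are independent across components, Cov(Tᵢ,Tⱼ) = Cov(Xᵢ,Xⱼ); the off-diagonal part of the true-score variance is the same as above.
True-score variance = [16.2²·0.55 + 23²·0.81 + 3.7²·0.81] + 187.354 = 583.921 + 187.354 = 771.275.
Reliability = 771.275 / 992.484 = 0.777.

0.777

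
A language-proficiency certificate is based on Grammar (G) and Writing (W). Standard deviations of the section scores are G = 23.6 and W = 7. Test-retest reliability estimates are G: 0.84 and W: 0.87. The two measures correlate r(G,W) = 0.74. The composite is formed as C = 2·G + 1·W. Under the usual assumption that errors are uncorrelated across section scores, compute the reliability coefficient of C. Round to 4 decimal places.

Var(C) = 2²·23.6² + 7² + 2·[2·23.6·7·0.74] = 2276.84 + 488.992 = 2765.83.
Because errors are independent across components, Cov(Tᵢ,Tⱼ) = Cov(Xᵢ,Xⱼ); the off-diagonal part of the true-score variance is the same as above.
True-score variance = [2²·23.6²·0.84 + 7²·0.87] + 488.992 = 1914.02 + 488.992 = 2403.01.
Reliability = 2403.01 / 2765.83 = 0.8688.

0.8688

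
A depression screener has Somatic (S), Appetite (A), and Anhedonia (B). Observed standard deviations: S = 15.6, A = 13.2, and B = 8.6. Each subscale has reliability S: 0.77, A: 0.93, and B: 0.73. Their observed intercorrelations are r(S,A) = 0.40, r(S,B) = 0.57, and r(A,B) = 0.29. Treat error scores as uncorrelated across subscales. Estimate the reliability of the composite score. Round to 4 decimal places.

0.8993

Var(S+A+B) = 15.6² + 13.2² + 8.6² + 2·[15.6·13.2·0.40 + 15.6·8.6·0.57 + 13.2·8.6·0.29] = 491.56 + 383.52 = 875.08.
Because errors are independent across components, Cov(Tᵢ,Tⱼ) = Cov(Xᵢ,Xⱼ); the off-diagonal part of the true-score variance is the same as above.
True-score variance = [15.6²·0.77 + 13.2²·0.93 + 8.6²·0.73] + 383.52 = 403.421 + 383.52 = 786.941.
Reliability = 786.941 / 875.08 = 0.8993.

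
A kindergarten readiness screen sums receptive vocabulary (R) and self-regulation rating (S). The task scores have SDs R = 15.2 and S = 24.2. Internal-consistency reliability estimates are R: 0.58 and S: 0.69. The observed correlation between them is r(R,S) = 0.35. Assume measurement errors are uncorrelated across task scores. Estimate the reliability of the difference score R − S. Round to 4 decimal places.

0.5018

Var(R−S) = 15.2² + 24.2² − 2·15.2·24.2·0.35 = 816.68 − 257.488 = 559.192.
Because errors are independent across components, Cov(Tᵢ,Tⱼ) = Cov(Xᵢ,Xⱼ); the off-diagonal part of the true-score variance is the same as above.
True-score variance = [15.2²·0.58 + 24.2²·0.69] − 257.488 = 538.095 − 257.488 = 280.607.
Reliability = 280.607 / 559.192 = 0.5018.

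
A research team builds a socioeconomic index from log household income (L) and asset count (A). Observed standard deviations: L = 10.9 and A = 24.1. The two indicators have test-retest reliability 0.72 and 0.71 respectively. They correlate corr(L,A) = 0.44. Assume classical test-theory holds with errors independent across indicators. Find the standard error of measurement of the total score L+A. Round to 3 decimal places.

14.202

Var(total) = 699.62 + 231.167 = 930.787.
True-score variance = 497.918 + 231.167 = 729.086, so reliability = 0.7833.
Error variance = 930.787 − 729.086 = 201.702; SEM = √201.702 = 14.202.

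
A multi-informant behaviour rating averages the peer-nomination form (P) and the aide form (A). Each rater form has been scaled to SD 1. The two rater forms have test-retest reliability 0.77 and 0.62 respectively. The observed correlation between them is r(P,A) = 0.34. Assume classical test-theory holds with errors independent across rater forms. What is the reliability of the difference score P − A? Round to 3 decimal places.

0.538

Var(P−A) = 1 + 1 − 2·0.34 = 2 − 0.68 = 1.32.
With uncorrelated errors the cross-covariances are all true-score covariance, so they carry over unchanged; only the diagonal terms shrink to ρᵢσᵢ².
True-score variance = [0.77 + 0.62] − 0.68 = 1.39 − 0.68 = 0.71.
Reliability = 0.71 / 1.32 = 0.538.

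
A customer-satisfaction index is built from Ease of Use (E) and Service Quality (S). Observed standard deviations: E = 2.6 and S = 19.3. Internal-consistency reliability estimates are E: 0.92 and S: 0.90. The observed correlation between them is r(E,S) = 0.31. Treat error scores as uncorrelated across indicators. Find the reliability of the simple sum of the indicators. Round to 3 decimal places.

Var(E+S) = 2.6² + 19.3² + 2·[2.6·19.3·0.31] = 379.25 + 31.1116 = 410.362.
With uncorrelated errors the cross-covariances are all true-score covariance, so they carry over unchanged; only the diagonal terms shrink to ρᵢσᵢ².
True-score variance = [2.6²·0.92 + 19.3²·0.90] + 31.1116 = 341.46 + 31.1116 = 372.572.
Reliability = 372.572 / 410.362 = 0.908.

0.908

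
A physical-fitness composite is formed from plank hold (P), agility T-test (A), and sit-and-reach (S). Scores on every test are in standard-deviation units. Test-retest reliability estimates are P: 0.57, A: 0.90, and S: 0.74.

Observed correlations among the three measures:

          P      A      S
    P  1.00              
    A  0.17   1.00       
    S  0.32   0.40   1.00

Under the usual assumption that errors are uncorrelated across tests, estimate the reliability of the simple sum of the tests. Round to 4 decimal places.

0.8347

Var(P+A+S) = 3 + 2·[0.17 + 0.32 + 0.40] = 3 + 1.78 = 4.78.
With uncorrelated errors the cross-covariances are all true-score covariance, so they carry over unchanged; only the diagonal terms shrink to ρᵢσᵢ².
True-score variance = [0.57 + 0.90 + 0.74] + 1.78 = 2.21 + 1.78 = 3.99.
Reliability = 3.99 / 4.78 = 0.8347.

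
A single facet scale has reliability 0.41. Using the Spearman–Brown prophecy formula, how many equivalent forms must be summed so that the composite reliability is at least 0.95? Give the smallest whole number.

28

k ≥ ρ*(1−ρ₁)/(ρ₁(1−ρ*)) = 0.95·0.59 / (0.41·0.05) = 27.341.
Smallest integer k = 28.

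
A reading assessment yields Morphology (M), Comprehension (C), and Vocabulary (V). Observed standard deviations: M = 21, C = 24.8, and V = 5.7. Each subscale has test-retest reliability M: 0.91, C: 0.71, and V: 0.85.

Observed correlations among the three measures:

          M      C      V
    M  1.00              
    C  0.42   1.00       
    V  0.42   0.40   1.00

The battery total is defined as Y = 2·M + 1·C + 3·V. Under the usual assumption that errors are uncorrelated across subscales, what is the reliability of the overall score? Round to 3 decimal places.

0.915

Var(Y) = 2²·21² + 24.8² + 3²·5.7² + 2·[2·21·24.8·0.42 + 6·21·5.7·0.42 + 3·24.8·5.7·0.40] = 2671.45 + 1817.5 = 4488.95.
Under uncorrelated errors the observed covariances equal the true-score covariances, so only the own-variance terms attenuate.
True-score variance = [2²·21²·0.91 + 24.8²·0.71 + 3²·5.7²·0.85] + 1817.5 = 2290.47 + 1817.5 = 4107.96.
Reliability = 4107.96 / 4488.95 = 0.915.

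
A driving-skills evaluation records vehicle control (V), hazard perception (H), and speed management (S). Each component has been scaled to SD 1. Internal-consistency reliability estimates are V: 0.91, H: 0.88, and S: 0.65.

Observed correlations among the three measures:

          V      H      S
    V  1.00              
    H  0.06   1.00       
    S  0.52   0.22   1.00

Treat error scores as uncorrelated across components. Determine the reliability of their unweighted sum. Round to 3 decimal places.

0.878

Var(V+H+S) = 3 + 2·[0.06 + 0.52 + 0.22] = 3 + 1.6 = 4.6.
Because errors are independent across components, Cov(Tᵢ,Tⱼ) = Cov(Xᵢ,Xⱼ); the off-diagonal part of the true-score variance is the same as above.
True-score variance = [0.91 + 0.88 + 0.65] + 1.6 = 2.44 + 1.6 = 4.04.
Reliability = 4.04 / 4.6 = 0.878.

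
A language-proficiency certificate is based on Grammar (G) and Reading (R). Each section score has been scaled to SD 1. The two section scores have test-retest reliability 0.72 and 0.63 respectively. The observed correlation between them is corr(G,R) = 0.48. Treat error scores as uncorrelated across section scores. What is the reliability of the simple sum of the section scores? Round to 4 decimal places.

Var(G+R) = 2 + 2·[0.48] = 2 + 0.96 = 2.96.
Because errors are independent across components, Cov(Tᵢ,Tⱼ) = Cov(Xᵢ,Xⱼ); the off-diagonal part of the true-score variance is the same as above.
True-score variance = [0.72 + 0.63] + 0.96 = 1.35 + 0.96 = 2.31.
Reliability = 2.31 / 2.96 = 0.7804.

0.7804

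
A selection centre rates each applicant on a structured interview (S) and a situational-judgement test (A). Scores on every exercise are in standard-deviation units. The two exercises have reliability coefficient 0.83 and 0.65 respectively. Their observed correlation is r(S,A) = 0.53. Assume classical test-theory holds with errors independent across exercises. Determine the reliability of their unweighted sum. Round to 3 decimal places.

0.830

Var(S+A) = 2 + 2·[0.53] = 2 + 1.06 = 3.06.
Under uncorrelated errors the observed covariances equal the true-score covariances, so only the own-variance terms attenuate.
True-score variance = [0.83 + 0.65] + 1.06 = 1.48 + 1.06 = 2.54.
Reliability = 2.54 / 3.06 = 0.830.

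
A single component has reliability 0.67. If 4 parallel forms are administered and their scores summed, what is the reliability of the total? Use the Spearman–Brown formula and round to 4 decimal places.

ρ_k = kρ / (1 + (k−1)ρ) = 4·0.67 / (1 + 3·0.67) = 2.680 / 3.010 = 0.8904.

0.8904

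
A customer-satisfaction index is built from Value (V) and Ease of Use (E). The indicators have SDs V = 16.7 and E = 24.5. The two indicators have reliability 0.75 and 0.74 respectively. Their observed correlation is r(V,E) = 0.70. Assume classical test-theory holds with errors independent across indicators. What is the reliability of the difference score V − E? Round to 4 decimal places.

0.2629

Var(V−E) = 16.7² + 24.5² − 2·16.7·24.5·0.70 = 879.14 − 572.81 = 306.33.
Under uncorrelated errors the observed covariances equal the true-score covariances, so only the own-variance terms attenuate.
True-score variance = [16.7²·0.75 + 24.5²·0.74] − 572.81 = 653.352 − 572.81 = 80.5425.
Reliability = 80.5425 / 306.33 = 0.2629.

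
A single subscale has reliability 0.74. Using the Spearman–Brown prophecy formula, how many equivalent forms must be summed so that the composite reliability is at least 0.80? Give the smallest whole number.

2

k ≥ ρ*(1−ρ₁)/(ρ₁(1−ρ*)) = 0.80·0.26 / (0.74·0.20) = 1.405.
Smallest integer k = 2.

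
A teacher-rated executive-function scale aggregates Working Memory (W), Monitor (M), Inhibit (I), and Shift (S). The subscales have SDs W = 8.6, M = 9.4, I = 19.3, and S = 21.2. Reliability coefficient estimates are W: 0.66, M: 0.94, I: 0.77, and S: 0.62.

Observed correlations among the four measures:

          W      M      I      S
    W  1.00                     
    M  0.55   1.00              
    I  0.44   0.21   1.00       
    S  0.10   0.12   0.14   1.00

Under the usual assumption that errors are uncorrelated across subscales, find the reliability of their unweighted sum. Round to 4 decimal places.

0.8080

Var(W+M+I+S) = 8.6² + 9.4² + 19.3² + 21.2² + 2·[8.6·9.4·0.55 + 8.6·19.3·0.44 + 8.6·21.2·0.10 + 9.4·19.3·0.21 + 9.4·21.2·0.12 + 19.3·21.2·0.14] = 984.25 + 510.039 = 1494.29.
Under uncorrelated errors the observed covariances equal the true-score covariances, so only the own-variance terms attenuate.
True-score variance = [8.6²·0.66 + 9.4²·0.94 + 19.3²·0.77 + 21.2²·0.62] + 510.039 = 697.342 + 510.039 = 1207.38.
Reliability = 1207.38 / 1494.29 = 0.8080.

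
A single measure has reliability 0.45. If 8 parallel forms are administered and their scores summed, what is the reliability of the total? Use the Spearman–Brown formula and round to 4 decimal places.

ρ_k = kρ / (1 + (k−1)ρ) = 8·0.45 / (1 + 7·0.45) = 3.600 / 4.150 = 0.8675.

0.8675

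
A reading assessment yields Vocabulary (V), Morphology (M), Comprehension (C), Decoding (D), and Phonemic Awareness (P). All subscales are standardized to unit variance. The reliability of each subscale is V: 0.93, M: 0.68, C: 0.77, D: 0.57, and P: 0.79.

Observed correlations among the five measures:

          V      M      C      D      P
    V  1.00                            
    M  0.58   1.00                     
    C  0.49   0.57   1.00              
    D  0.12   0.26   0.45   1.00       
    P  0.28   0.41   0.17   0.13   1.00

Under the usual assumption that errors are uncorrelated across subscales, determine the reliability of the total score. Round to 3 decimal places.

0.894

Var(V+M+C+D+P) = 5 + 2·[0.58 + 0.49 + 0.12 + 0.28 + 0.57 + 0.26 + 0.41 + 0.45 + 0.17 + 0.13] = 5 + 6.92 = 11.92.
With uncorrelated errors the cross-covariances are all true-score covariance, so they carry over unchanged; only the diagonal terms shrink to ρᵢσᵢ².
True-score variance = [0.93 + 0.68 + 0.77 + 0.57 + 0.79] + 6.92 = 3.74 + 6.92 = 10.66.
Reliability = 10.66 / 11.92 = 0.894.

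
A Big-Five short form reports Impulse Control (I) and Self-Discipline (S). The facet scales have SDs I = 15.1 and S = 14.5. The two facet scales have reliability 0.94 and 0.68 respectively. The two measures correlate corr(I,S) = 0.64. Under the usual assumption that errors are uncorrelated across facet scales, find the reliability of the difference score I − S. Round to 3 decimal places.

0.488

Var(I−S) = 15.1² + 14.5² − 2·15.1·14.5·0.64 = 438.26 − 280.256 = 158.004.
With uncorrelated errors the cross-covariances are all true-score covariance, so they carry over unchanged; only the diagonal terms shrink to ρᵢσᵢ².
True-score variance = [15.1²·0.94 + 14.5²·0.68] − 280.256 = 357.299 − 280.256 = 77.0434.
Reliability = 77.0434 / 158.004 = 0.488.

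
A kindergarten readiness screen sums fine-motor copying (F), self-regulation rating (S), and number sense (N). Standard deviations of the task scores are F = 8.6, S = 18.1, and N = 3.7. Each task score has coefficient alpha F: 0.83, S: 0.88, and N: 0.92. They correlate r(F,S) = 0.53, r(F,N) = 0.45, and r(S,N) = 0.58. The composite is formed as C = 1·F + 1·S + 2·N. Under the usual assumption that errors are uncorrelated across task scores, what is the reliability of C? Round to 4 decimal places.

Var(C) = 8.6² + 18.1² + 2²·3.7² + 2·[8.6·18.1·0.53 + 2·8.6·3.7·0.45 + 2·18.1·3.7·0.58] = 456.33 + 377.646 = 833.976.
Because errors are independent across components, Cov(Tᵢ,Tⱼ) = Cov(Xᵢ,Xⱼ); the off-diagonal part of the true-score variance is the same as above.
True-score variance = [8.6²·0.83 + 18.1²·0.88 + 2²·3.7²·0.92] + 377.646 = 400.063 + 377.646 = 777.709.
Reliability = 777.709 / 833.976 = 0.9325.

0.9325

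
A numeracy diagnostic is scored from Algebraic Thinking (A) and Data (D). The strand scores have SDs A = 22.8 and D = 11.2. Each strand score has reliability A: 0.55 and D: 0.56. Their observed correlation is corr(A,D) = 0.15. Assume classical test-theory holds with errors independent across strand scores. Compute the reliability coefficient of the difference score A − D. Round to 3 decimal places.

Var(A−D) = 22.8² + 11.2² − 2·22.8·11.2·0.15 = 645.28 − 76.608 = 568.672.
With uncorrelated errors the cross-covariances are all true-score covariance, so they carry over unchanged; only the diagonal terms shrink to ρᵢσᵢ².
True-score variance = [22.8²·0.55 + 11.2²·0.56] − 76.608 = 356.158 − 76.608 = 279.55.
Reliability = 279.55 / 568.672 = 0.492.

0.492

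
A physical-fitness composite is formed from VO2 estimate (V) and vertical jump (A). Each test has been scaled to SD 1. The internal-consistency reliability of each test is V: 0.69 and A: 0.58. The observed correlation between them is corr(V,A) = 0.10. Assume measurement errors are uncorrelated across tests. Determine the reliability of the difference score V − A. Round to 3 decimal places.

Var(V−A) = 1 + 1 − 2·0.10 = 2 − 0.2 = 1.8.
Because errors are independent across components, Cov(Tᵢ,Tⱼ) = Cov(Xᵢ,Xⱼ); the off-diagonal part of the true-score variance is the same as above.
True-score variance = [0.69 + 0.58] − 0.2 = 1.27 − 0.2 = 1.07.
Reliability = 1.07 / 1.8 = 0.594.

0.594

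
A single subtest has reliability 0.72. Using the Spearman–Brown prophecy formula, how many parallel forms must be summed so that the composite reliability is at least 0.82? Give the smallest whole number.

2

k ≥ ρ*(1−ρ₁)/(ρ₁(1−ρ*)) = 0.82·0.28 / (0.72·0.18) = 1.772.
Smallest integer k = 2.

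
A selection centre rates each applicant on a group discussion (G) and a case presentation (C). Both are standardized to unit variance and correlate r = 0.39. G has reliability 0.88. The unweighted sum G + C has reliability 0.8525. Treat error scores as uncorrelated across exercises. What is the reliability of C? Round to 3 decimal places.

0.710

Var(G+C) = 2 + 2·0.39 = 2.780.
True-score variance = ρ_G + ρ_C + 2·0.39, so 0.8525 = (0.88 + ρ_C + 0.78) / 2.780.
ρ_C = 0.8525·2.780 − 0.88 − 0.78 = 0.710.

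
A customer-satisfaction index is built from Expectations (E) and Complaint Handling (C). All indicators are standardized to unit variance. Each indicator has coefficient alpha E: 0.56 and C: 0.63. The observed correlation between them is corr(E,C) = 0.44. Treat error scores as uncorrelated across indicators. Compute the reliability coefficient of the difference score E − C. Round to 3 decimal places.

Var(E−C) = 1 + 1 − 2·0.44 = 2 − 0.88 = 1.12.
With uncorrelated errors the cross-covariances are all true-score covariance, so they carry over unchanged; only the diagonal terms shrink to ρᵢσᵢ².
True-score variance = [0.56 + 0.63] − 0.88 = 1.19 − 0.88 = 0.31.
Reliability = 0.31 / 1.12 = 0.277.

0.277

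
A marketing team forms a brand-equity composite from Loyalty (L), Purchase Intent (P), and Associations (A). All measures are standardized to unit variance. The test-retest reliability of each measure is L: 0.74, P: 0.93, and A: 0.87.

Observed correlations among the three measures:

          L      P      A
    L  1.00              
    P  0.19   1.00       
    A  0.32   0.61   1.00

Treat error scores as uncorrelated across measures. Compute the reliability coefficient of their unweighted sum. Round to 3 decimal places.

Var(L+P+A) = 3 + 2·[0.19 + 0.32 + 0.61] = 3 + 2.24 = 5.24.
Because errors are independent across components, Cov(Tᵢ,Tⱼ) = Cov(Xᵢ,Xⱼ); the off-diagonal part of the true-score variance is the same as above.
True-score variance = [0.74 + 0.93 + 0.87] + 2.24 = 2.54 + 2.24 = 4.78.
Reliability = 4.78 / 5.24 = 0.912.

0.912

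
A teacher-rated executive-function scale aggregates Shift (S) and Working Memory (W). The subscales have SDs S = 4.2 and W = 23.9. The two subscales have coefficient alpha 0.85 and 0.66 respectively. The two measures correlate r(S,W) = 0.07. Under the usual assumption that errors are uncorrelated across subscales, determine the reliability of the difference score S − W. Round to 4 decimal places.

Var(S−W) = 4.2² + 23.9² − 2·4.2·23.9·0.07 = 588.85 − 14.0532 = 574.797.
Under uncorrelated errors the observed covariances equal the true-score covariances, so only the own-variance terms attenuate.
True-score variance = [4.2²·0.85 + 23.9²·0.66] − 14.0532 = 391.993 − 14.0532 = 377.939.
Reliability = 377.939 / 574.797 = 0.6575.

0.6575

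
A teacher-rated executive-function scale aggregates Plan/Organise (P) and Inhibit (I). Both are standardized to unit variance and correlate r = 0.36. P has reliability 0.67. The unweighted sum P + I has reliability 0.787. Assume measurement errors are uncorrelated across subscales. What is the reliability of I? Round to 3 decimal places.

Var(P+I) = 2 + 2·0.36 = 2.720.
True-score variance = ρ_P + ρ_I + 2·0.36, so 0.787 = (0.67 + ρ_I + 0.72) / 2.720.
ρ_I = 0.787·2.720 − 0.67 − 0.72 = 0.751.

0.751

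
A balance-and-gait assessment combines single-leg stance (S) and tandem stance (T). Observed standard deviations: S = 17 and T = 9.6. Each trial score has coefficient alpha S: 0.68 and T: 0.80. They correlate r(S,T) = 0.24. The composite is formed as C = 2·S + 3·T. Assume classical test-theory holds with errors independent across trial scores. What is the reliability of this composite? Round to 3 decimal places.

Var(C) = 2²·17² + 3²·9.6² + 2·[6·17·9.6·0.24] = 1985.44 + 470.016 = 2455.46.
Under uncorrelated errors the observed covariances equal the true-score covariances, so only the own-variance terms attenuate.
True-score variance = [2²·17²·0.68 + 3²·9.6²·0.80] + 470.016 = 1449.63 + 470.016 = 1919.65.
Reliability = 1919.65 / 2455.46 = 0.782.

0.782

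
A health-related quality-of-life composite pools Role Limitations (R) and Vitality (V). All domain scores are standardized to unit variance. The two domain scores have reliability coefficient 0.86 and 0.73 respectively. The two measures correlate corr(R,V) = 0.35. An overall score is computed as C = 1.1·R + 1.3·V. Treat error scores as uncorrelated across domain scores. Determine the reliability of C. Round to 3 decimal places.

Var(C) = 1.1² + 1.3² + 2·[1.43·0.35] = 2.9 + 1.001 = 3.901.
With uncorrelated errors the cross-covariances are all true-score covariance, so they carry over unchanged; only the diagonal terms shrink to ρᵢσᵢ².
True-score variance = [1.1²·0.86 + 1.3²·0.73] + 1.001 = 2.2743 + 1.001 = 3.2753.
Reliability = 3.2753 / 3.901 = 0.840.

0.840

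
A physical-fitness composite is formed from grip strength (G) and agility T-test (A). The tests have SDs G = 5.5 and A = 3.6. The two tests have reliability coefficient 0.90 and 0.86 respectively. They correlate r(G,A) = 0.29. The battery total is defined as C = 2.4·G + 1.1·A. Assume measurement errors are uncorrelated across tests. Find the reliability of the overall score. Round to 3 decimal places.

Var(C) = 2.4²·5.5² + 1.1²·3.6² + 2·[2.64·5.5·3.6·0.29] = 189.922 + 30.3178 = 220.239.
Under uncorrelated errors the observed covariances equal the true-score covariances, so only the own-variance terms attenuate.
True-score variance = [2.4²·5.5²·0.90 + 1.1²·3.6²·0.86] + 30.3178 = 170.302 + 30.3178 = 200.62.
Reliability = 200.62 / 220.239 = 0.911.

0.911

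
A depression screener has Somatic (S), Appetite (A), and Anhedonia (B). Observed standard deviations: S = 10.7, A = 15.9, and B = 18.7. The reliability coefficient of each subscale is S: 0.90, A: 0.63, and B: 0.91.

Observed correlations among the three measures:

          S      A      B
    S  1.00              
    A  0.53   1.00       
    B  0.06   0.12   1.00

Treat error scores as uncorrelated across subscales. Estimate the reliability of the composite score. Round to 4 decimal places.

Var(S+A+B) = 10.7² + 15.9² + 18.7² + 2·[10.7·15.9·0.53 + 10.7·18.7·0.06 + 15.9·18.7·0.12] = 716.99 + 275.708 = 992.698.
Under uncorrelated errors the observed covariances equal the true-score covariances, so only the own-variance terms attenuate.
True-score variance = [10.7²·0.90 + 15.9²·0.63 + 18.7²·0.91] + 275.708 = 580.529 + 275.708 = 856.237.
Reliability = 856.237 / 992.698 = 0.8625.

0.8625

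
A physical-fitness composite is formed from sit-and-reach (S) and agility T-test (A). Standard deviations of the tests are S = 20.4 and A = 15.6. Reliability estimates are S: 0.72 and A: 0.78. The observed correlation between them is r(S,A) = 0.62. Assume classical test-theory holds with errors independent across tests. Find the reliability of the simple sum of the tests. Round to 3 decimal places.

Var(S+A) = 20.4² + 15.6² + 2·[20.4·15.6·0.62] = 659.52 + 394.618 = 1054.14.
Because errors are independent across components, Cov(Tᵢ,Tⱼ) = Cov(Xᵢ,Xⱼ); the off-diagonal part of the true-score variance is the same as above.
True-score variance = [20.4²·0.72 + 15.6²·0.78] + 394.618 = 489.456 + 394.618 = 884.074.
Reliability = 884.074 / 1054.14 = 0.839.

0.839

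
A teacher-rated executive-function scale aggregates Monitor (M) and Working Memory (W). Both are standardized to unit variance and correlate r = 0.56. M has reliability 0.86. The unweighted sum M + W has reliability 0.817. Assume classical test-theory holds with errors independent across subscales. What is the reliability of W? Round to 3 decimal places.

0.569

Var(M+W) = 2 + 2·0.56 = 3.120.
True-score variance = ρ_M + ρ_W + 2·0.56, so 0.817 = (0.86 + ρ_W + 1.12) / 3.120.
ρ_W = 0.817·3.120 − 0.86 − 1.12 = 0.569.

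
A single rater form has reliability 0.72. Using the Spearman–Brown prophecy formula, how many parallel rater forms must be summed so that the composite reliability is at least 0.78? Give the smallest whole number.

2

k ≥ ρ*(1−ρ₁)/(ρ₁(1−ρ*)) = 0.78·0.28 / (0.72·0.22) = 1.379.
Smallest integer k = 2.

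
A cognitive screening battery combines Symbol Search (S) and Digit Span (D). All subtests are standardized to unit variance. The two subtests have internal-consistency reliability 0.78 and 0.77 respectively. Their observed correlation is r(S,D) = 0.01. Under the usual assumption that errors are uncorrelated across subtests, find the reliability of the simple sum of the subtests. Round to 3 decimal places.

Var(S+D) = 2 + 2·[0.01] = 2 + 0.02 = 2.02.
Because errors are independent across components, Cov(Tᵢ,Tⱼ) = Cov(Xᵢ,Xⱼ); the off-diagonal part of the true-score variance is the same as above.
True-score variance = [0.78 + 0.77] + 0.02 = 1.55 + 0.02 = 1.57.
Reliability = 1.57 / 2.02 = 0.777.

0.777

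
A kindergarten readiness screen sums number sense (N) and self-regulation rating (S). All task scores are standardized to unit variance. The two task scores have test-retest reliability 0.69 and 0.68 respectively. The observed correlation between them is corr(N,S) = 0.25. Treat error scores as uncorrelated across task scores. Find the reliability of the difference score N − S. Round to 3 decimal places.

Var(N−S) = 1 + 1 − 2·0.25 = 2 − 0.5 = 1.5.
Under uncorrelated errors the observed covariances equal the true-score covariances, so only the own-variance terms attenuate.
True-score variance = [0.69 + 0.68] − 0.5 = 1.37 − 0.5 = 0.87.
Reliability = 0.87 / 1.5 = 0.580.

0.580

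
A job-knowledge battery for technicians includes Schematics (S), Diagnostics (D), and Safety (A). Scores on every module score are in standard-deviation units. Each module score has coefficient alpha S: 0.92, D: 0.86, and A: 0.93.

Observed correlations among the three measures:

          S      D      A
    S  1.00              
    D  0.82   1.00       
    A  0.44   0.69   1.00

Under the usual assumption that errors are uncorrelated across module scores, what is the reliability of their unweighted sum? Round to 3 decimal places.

0.958

Var(S+D+A) = 3 + 2·[0.82 + 0.44 + 0.69] = 3 + 3.9 = 6.9.
With uncorrelated errors the cross-covariances are all true-score covariance, so they carry over unchanged; only the diagonal terms shrink to ρᵢσᵢ².
True-score variance = [0.92 + 0.86 + 0.93] + 3.9 = 2.71 + 3.9 = 6.61.
Reliability = 6.61 / 6.9 = 0.958.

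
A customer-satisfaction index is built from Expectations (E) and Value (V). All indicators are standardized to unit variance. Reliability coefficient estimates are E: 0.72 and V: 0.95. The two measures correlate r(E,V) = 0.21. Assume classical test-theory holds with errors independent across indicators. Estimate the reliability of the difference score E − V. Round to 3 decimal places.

0.791

Var(E−V) = 1 + 1 − 2·0.21 = 2 − 0.42 = 1.58.
Because errors are independent across components, Cov(Tᵢ,Tⱼ) = Cov(Xᵢ,Xⱼ); the off-diagonal part of the true-score variance is the same as above.
True-score variance = [0.72 + 0.95] − 0.42 = 1.67 − 0.42 = 1.25.
Reliability = 1.25 / 1.58 = 0.791.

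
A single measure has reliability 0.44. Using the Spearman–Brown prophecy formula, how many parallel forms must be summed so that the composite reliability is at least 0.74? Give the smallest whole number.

k ≥ ρ*(1−ρ₁)/(ρ₁(1−ρ*)) = 0.74·0.56 / (0.44·0.26) = 3.622.
Smallest integer k = 4.

4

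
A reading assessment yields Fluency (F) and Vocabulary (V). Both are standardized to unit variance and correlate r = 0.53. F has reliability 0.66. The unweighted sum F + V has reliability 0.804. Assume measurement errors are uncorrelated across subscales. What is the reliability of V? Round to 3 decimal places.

0.740

Var(F+V) = 2 + 2·0.53 = 3.060.
True-score variance = ρ_F + ρ_V + 2·0.53, so 0.804 = (0.66 + ρ_V + 1.06) / 3.060.
ρ_V = 0.804·3.060 − 0.66 − 1.06 = 0.740.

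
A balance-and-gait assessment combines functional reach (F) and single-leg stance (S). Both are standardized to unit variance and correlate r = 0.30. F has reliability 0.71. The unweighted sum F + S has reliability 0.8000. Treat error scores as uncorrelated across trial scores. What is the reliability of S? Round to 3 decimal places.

0.770

Var(F+S) = 2 + 2·0.30 = 2.600.
True-score variance = ρ_F + ρ_S + 2·0.30, so 0.8000 = (0.71 + ρ_S + 0.60) / 2.600.
ρ_S = 0.8000·2.600 − 0.71 − 0.60 = 0.770.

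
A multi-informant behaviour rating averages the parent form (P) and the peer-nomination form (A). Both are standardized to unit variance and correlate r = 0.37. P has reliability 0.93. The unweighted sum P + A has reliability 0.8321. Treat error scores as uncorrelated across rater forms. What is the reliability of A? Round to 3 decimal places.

0.610

Var(P+A) = 2 + 2·0.37 = 2.740.
True-score variance = ρ_P + ρ_A + 2·0.37, so 0.8321 = (0.93 + ρ_A + 0.74) / 2.740.
ρ_A = 0.8321·2.740 − 0.93 − 0.74 = 0.610.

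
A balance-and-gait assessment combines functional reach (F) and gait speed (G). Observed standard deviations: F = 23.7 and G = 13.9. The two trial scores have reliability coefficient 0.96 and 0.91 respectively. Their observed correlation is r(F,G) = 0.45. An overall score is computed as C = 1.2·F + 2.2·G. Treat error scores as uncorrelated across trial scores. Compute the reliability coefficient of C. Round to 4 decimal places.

Var(C) = 1.2²·23.7² + 2.2²·13.9² + 2·[2.64·23.7·13.9·0.45] = 1743.97 + 782.726 = 2526.7.
Under uncorrelated errors the observed covariances equal the true-score covariances, so only the own-variance terms attenuate.
True-score variance = [1.2²·23.7²·0.96 + 2.2²·13.9²·0.91] + 782.726 = 1627.45 + 782.726 = 2410.18.
Reliability = 2410.18 / 2526.7 = 0.9539.

0.9539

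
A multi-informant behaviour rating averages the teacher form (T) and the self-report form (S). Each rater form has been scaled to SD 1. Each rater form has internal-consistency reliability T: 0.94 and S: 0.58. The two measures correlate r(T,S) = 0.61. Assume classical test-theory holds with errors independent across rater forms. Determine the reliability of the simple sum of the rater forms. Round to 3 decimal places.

0.851

Var(T+S) = 2 + 2·[0.61] = 2 + 1.22 = 3.22.
Because errors are independent across components, Cov(Tᵢ,Tⱼ) = Cov(Xᵢ,Xⱼ); the off-diagonal part of the true-score variance is the same as above.
True-score variance = [0.94 + 0.58] + 1.22 = 1.52 + 1.22 = 2.74.
Reliability = 2.74 / 3.22 = 0.851.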